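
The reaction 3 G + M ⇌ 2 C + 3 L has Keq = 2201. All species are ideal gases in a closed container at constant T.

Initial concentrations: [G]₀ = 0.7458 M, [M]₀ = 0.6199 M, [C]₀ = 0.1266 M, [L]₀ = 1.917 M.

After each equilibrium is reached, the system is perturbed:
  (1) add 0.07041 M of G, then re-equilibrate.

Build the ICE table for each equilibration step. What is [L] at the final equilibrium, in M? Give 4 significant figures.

Q₀ = 0.4391 vs Keq = 2201 ⇒ Q<K, forward
Step 1:
                  G         M         C         L
  I          0.7458    0.6199    0.1266     1.917
  C         -0.5819    -0.194    0.3879    0.5819
  E          0.1639    0.4259    0.5145     2.499
  solve Keq expr → x = 0.194; check Q = 2201
Then add 0.07041 M of G.
Step 2:
                  G         M         C         L
  I          0.2343    0.4259    0.5145     2.499
  C        -0.05606  -0.01869   0.03738   0.05606
  E          0.1783    0.4073    0.5519     2.555
  solve Keq expr → x = 0.01869; check Q = 2201

[L]_eq = 2.555 M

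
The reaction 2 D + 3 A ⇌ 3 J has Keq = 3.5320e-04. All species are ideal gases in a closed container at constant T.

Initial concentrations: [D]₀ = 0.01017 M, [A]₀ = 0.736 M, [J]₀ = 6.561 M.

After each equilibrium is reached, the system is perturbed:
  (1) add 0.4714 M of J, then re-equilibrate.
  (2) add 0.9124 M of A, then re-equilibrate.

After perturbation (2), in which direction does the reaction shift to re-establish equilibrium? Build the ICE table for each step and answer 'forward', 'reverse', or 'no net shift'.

Direction: forward

Q₀ = 6.8491e+06 vs Keq = 3.5320e-04 ⇒ Q>K, reverse
Step 1:
                    D           A           J
  I           0.01017       0.736       6.561
  C             3.672       5.508      -5.508
  E             3.682       6.244       1.053
  solve Keq expr → x = -1.836; check Q = 3.5320e-04
Then add 0.4714 M of J.
Step 2:
                    D           A           J
  I             3.682       6.244       1.524
  C            0.2415      0.3622     -0.3622
  E             3.924       6.607       1.162
  solve Keq expr → x = -0.1207; check Q = 3.5320e-04
Then add 0.9124 M of A.
Step 3:
                    D           A           J
  I             3.924       7.519       1.162
  C          -0.08081     -0.1212      0.1212
  E             3.843       7.398       1.283
  solve Keq expr → x = 0.0404; check Q = 3.5320e-04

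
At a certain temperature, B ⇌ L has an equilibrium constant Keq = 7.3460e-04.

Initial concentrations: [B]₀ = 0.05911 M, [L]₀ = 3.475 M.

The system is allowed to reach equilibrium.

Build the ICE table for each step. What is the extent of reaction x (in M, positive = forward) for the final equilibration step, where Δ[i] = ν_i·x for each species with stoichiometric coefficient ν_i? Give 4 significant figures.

x = -3.472 M

Q₀ = 58.79 vs Keq = 7.3460e-04 ⇒ Q>K, reverse
Step 1:
                    B           L
  I           0.05911       3.475
  C             3.472      -3.472
  E             3.532    0.002594
  solve Keq expr → x = -3.472; check Q = 7.3460e-04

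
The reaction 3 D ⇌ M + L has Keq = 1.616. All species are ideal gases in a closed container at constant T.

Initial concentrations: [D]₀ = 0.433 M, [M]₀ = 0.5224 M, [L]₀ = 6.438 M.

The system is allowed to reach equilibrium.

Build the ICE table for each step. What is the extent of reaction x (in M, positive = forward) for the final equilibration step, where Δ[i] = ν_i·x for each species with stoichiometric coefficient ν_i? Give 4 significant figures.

Q₀ = 41.43 vs Keq = 1.616 ⇒ Q>K, reverse
Step 1:
                   D          M          L
  Initial      0.433     0.5224      6.438
  Change      0.6306    -0.2102    -0.2102
  Equil        1.064     0.3122      6.228
  solve Keq expr → x = -0.2102; check Q = 1.616

x = -0.2102 M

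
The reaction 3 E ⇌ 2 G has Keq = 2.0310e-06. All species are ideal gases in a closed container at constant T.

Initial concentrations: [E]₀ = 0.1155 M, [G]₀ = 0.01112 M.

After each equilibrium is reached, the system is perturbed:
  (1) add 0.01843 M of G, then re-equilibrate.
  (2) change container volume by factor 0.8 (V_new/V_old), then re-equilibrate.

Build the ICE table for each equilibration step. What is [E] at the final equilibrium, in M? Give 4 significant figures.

Q₀ = 0.08025 vs Keq = 2.0310e-06 ⇒ Q>K, reverse
Step 1:
                  E         G
  init       0.1155   0.01112
  Δ         0.01658  -0.01105
  eq         0.1321 6.8407e-05
  solve Keq expr → x = -0.005526; check Q = 2.0310e-06
Then add 0.01843 M of G.
Step 2:
                  E         G
  init       0.1321    0.0185
  Δ         0.02761  -0.01841
  eq         0.1597 9.0942e-05
  solve Keq expr → x = -0.009204; check Q = 2.0310e-06
Then change container volume by factor 0.8 (V_new/V_old).
Step 3:
                  E         G
  init       0.1996 1.1368e-04
  Δ       -2.0098e-05 1.3399e-05
  eq         0.1996 1.2708e-04
  solve Keq expr → x = 6.6993e-06; check Q = 2.0310e-06

[E]_eq = 0.1996 M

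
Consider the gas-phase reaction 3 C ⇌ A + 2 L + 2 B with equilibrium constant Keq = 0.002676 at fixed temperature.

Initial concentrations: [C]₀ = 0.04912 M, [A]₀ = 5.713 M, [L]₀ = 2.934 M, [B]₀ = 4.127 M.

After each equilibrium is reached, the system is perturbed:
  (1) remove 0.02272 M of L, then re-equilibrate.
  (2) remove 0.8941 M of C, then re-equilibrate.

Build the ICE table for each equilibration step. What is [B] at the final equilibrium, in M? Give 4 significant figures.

[B]_eq = 1.33 M

Q₀ = 7.0677e+06 vs Keq = 0.002676 ⇒ Q>K, reverse
Step 1:
                    C           A           L           B
  I           0.04912       5.713       2.934       4.127
  C             4.162      -1.387      -2.775      -2.775
  E             4.212       4.326       0.159       1.352
  solve Keq expr → x = -1.387; check Q = 0.002676
Then remove 0.02272 M of L.
Step 2:
                    C           A           L           B
  I             4.212       4.326      0.1363       1.352
  C           -0.0282    0.009399      0.0188      0.0188
  E             4.183       4.335      0.1551       1.371
  solve Keq expr → x = 0.009399; check Q = 0.002676
Then remove 0.8941 M of C.
Step 3:
                    C           A           L           B
  I             3.289       4.335      0.1551       1.371
  C           0.06049    -0.02016    -0.04033    -0.04033
  E              3.35       4.315      0.1148        1.33
  solve Keq expr → x = -0.02016; check Q = 0.002676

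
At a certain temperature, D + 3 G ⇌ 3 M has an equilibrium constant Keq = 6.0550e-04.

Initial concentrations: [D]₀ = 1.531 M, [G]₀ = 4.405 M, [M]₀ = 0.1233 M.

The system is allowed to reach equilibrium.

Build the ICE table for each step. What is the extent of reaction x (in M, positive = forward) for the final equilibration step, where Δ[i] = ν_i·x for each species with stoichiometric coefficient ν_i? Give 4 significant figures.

x = 0.09054 M

Q₀ = 1.4324e-05 vs Keq = 6.0550e-04 ⇒ Q<K, forward
Step 1:
                  D         G         M
  Initial     1.531     4.405    0.1233
  Change   -0.09054   -0.2716    0.2716
  Equil        1.44     4.133    0.3949
  solve Keq expr → x = 0.09054; check Q = 6.0550e-04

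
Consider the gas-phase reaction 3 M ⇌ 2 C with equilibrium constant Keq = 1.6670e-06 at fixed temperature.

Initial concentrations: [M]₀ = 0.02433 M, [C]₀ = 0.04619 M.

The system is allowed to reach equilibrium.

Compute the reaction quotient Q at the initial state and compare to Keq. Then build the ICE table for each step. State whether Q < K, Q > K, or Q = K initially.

Q₀ = 148.1 vs Keq = 1.6670e-06 ⇒ Q>K, reverse
Step 1:
                   M          C
  Initial    0.02433    0.04619
  Change     0.06923   -0.04615
  Equil      0.09356 3.6949e-05
  solve Keq expr → x = -0.02308; check Q = 1.6670e-06

Q₀ = 148.1; Q > K (proceeds reverse)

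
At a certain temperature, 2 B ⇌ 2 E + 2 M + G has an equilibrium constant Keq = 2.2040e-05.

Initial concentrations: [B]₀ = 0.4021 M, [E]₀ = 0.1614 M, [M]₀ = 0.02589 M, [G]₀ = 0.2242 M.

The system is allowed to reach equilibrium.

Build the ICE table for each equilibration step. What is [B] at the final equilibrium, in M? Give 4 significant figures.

Q₀ = 2.4212e-05 vs Keq = 2.2040e-05 ⇒ Q>K, reverse
Step 1:
                  B         E         M         G
  init       0.4021    0.1614   0.02589    0.2242
  Δ       9.5594e-04 -9.5594e-04 -9.5594e-04 -4.7797e-04
  eq         0.4031    0.1604   0.02493    0.2237
  solve Keq expr → x = -4.7797e-04; check Q = 2.2040e-05

[B]_eq = 0.4031 M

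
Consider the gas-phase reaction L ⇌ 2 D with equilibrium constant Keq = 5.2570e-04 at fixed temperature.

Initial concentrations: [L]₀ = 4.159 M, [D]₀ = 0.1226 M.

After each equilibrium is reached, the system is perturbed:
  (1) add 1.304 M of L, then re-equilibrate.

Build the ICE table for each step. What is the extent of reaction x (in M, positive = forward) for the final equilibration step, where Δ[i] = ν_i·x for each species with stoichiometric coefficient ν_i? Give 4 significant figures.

Q₀ = 0.003614 vs Keq = 5.2570e-04 ⇒ Q>K, reverse
Step 1:
                  L         D
  init        4.159    0.1226
  Δ         0.03781  -0.07563
  eq          4.197   0.04697
  solve Keq expr → x = -0.03781; check Q = 5.2570e-04
Then add 1.304 M of L.
Step 2:
                  L         D
  init        5.501   0.04697
  Δ       -0.003394  0.006788
  eq          5.497   0.05376
  solve Keq expr → x = 0.003394; check Q = 5.2570e-04

x = 0.003394 M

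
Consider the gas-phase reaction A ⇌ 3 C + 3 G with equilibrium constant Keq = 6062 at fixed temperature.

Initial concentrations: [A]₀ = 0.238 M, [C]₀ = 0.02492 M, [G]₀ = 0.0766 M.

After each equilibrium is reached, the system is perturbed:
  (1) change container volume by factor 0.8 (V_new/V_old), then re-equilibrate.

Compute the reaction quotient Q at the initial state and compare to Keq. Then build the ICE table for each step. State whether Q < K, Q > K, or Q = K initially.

Q₀ = 2.9225e-08 vs Keq = 6062 ⇒ Q<K, forward
Step 1:
                  A         C         G
  init        0.238   0.02492    0.0766
  Δ          -0.238    0.7139    0.7139
  eq      3.2863e-05    0.7388    0.7905
  solve Keq expr → x = 0.238; check Q = 6062
Then change container volume by factor 0.8 (V_new/V_old).
Step 2:
                  A         C         G
  init    4.1079e-05    0.9235    0.9881
  Δ       8.4086e-05 -2.5226e-04 -2.5226e-04
  eq      1.2516e-04    0.9233    0.9879
  solve Keq expr → x = -8.4086e-05; check Q = 6062

Q₀ = 2.9225e-08; Q < K (proceeds forward)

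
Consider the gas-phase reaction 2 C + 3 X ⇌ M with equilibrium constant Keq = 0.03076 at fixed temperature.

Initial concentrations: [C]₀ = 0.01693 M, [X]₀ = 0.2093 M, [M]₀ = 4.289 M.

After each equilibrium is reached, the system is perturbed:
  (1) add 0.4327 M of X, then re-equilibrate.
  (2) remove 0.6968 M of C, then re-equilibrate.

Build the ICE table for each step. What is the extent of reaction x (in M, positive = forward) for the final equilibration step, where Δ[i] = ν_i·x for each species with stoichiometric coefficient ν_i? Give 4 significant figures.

Q₀ = 1.6321e+06 vs Keq = 0.03076 ⇒ Q>K, reverse
Step 1:
                   C          X          M
  init       0.01693     0.2093      4.289
  Δ            1.912      2.868    -0.9559
  eq           1.929      3.077      3.333
  solve Keq expr → x = -0.9559; check Q = 0.03076
Then add 0.4327 M of X.
Step 2:
                   C          X          M
  init         1.929       3.51      3.333
  Δ          -0.1545    -0.2317    0.07723
  eq           1.774      3.278       3.41
  solve Keq expr → x = 0.07723; check Q = 0.03076
Then remove 0.6968 M of C.
Step 3:
                   C          X          M
  init         1.077      3.278       3.41
  Δ            0.327     0.4905    -0.1635
  eq           1.404      3.768      3.247
  solve Keq expr → x = -0.1635; check Q = 0.03076

x = -0.1635 M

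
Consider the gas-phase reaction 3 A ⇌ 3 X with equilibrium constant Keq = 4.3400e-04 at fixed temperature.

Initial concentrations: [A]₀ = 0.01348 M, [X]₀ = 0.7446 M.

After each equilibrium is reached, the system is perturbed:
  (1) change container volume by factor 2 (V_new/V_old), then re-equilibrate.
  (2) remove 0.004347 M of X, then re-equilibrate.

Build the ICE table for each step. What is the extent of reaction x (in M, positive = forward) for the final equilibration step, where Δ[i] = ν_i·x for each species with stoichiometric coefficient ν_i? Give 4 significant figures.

x = 0.001347 M

Q₀ = 1.6854e+05 vs Keq = 4.3400e-04 ⇒ Q>K, reverse
Step 1:
                    A           X
  init        0.01348      0.7446
  Δ            0.6912     -0.6912
  eq           0.7047     0.05336
  solve Keq expr → x = -0.2304; check Q = 4.3400e-04
Then change container volume by factor 2 (V_new/V_old).
Step 2:
                    A           X
  init         0.3524     0.02668
  Δ                 0           0
  eq           0.3524     0.02668
  solve Keq expr → x = 0; check Q = 4.3400e-04
Then remove 0.004347 M of X.
Step 3:
                    A           X
  init         0.3524     0.02233
  Δ         -0.004041    0.004041
  eq           0.3483     0.02637
  solve Keq expr → x = 0.001347; check Q = 4.3400e-04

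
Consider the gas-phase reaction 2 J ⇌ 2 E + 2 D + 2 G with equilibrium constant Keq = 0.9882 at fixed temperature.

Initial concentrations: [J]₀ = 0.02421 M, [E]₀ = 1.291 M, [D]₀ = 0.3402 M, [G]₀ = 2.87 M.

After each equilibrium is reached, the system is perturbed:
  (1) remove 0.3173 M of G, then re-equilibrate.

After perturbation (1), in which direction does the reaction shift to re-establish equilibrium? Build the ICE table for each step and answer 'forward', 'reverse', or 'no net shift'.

Direction: forward

Q₀ = 2711 vs Keq = 0.9882 ⇒ Q>K, reverse
Step 1:
                    J           E           D           G
  init        0.02421       1.291      0.3402        2.87
  Δ            0.2435     -0.2435     -0.2435     -0.2435
  eq           0.2677       1.048     0.09672       2.627
  solve Keq expr → x = -0.1217; check Q = 0.9882
Then remove 0.3173 M of G.
Step 2:
                    J           E           D           G
  init         0.2677       1.048     0.09672       2.309
  Δ         -0.008533    0.008533    0.008533    0.008533
  eq           0.2592       1.056      0.1053       2.318
  solve Keq expr → x = 0.004267; check Q = 0.9882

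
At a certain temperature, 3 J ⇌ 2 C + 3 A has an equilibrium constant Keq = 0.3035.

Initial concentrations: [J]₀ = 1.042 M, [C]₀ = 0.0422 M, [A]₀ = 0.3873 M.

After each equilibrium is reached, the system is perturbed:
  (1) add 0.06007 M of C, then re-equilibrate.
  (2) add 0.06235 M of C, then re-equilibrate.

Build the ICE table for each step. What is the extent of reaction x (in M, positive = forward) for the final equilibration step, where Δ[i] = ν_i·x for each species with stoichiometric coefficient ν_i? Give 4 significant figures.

Q₀ = 9.1446e-05 vs Keq = 0.3035 ⇒ Q<K, forward
Step 1:
                  J         C         A
  Initial     1.042    0.0422    0.3873
  Change     -0.443    0.2953     0.443
  Equil       0.599    0.3375    0.8303
  solve Keq expr → x = 0.1477; check Q = 0.3035
Then add 0.06007 M of C.
Step 2:
                  J         C         A
  Initial     0.599    0.3976    0.8303
  Change    0.02729  -0.01819  -0.02729
  Equil      0.6263    0.3794     0.803
  solve Keq expr → x = -0.009096; check Q = 0.3035
Then add 0.06235 M of C.
Step 3:
                  J         C         A
  Initial    0.6263    0.4418     0.803
  Change     0.0263  -0.01753   -0.0263
  Equil      0.6526    0.4242    0.7767
  solve Keq expr → x = -0.008766; check Q = 0.3035

x = -0.008766 M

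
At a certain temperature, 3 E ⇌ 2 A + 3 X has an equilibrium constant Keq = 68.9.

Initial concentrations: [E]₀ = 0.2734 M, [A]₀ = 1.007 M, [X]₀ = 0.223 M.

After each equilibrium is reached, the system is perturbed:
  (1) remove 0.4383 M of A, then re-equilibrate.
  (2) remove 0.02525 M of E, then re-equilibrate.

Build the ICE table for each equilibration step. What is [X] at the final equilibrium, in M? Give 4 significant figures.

[X]_eq = 0.3961 M

Q₀ = 0.5503 vs Keq = 68.9 ⇒ Q<K, forward
Step 1:
                   E          A          X
  Initial     0.2734      1.007      0.223
  Change       -0.17     0.1133       0.17
  Equil       0.1034       1.12      0.393
  solve Keq expr → x = 0.05666; check Q = 68.9
Then remove 0.4383 M of A.
Step 2:
                   E          A          X
  Initial     0.1034      0.682      0.393
  Change    -0.02349    0.01566    0.02349
  Equil      0.07992     0.6977     0.4165
  solve Keq expr → x = 0.00783; check Q = 68.9
Then remove 0.02525 M of E.
Step 3:
                   E          A          X
  Initial    0.05467     0.6977     0.4165
  Change     0.02036   -0.01357   -0.02036
  Equil      0.07502     0.6841     0.3961
  solve Keq expr → x = -0.006785; check Q = 68.9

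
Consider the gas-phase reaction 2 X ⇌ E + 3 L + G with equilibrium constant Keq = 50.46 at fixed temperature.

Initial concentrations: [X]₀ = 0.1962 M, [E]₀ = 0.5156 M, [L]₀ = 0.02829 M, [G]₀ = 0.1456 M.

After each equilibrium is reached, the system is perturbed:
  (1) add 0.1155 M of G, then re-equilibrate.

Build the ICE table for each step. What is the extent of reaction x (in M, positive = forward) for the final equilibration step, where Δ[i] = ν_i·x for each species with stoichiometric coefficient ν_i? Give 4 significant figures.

x = -9.1759e-04 M

Q₀ = 4.4155e-05 vs Keq = 50.46 ⇒ Q<K, forward
Step 1:
                   X          E          L          G
  init        0.1962     0.5156    0.02829     0.1456
  Δ           -0.187    0.09349     0.2805    0.09349
  eq        0.009217     0.6091     0.3088     0.2391
  solve Keq expr → x = 0.09349; check Q = 50.46
Then add 0.1155 M of G.
Step 2:
                   X          E          L          G
  init      0.009217     0.6091     0.3088     0.3546
  Δ         0.001835 -9.1759e-04  -0.002753 -9.1759e-04
  eq         0.01105     0.6082      0.306     0.3537
  solve Keq expr → x = -9.1759e-04; check Q = 50.46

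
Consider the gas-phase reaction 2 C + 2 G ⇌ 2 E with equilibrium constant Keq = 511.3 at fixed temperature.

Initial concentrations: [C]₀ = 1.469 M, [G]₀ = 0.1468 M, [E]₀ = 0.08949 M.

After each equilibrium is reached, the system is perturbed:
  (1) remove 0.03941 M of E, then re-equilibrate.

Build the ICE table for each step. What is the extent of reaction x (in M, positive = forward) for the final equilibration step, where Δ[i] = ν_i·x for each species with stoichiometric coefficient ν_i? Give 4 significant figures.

Q₀ = 0.1722 vs Keq = 511.3 ⇒ Q<K, forward
Step 1:
                    C           G           E
  init          1.469      0.1468     0.08949
  Δ           -0.1392     -0.1392      0.1392
  eq             1.33    0.007605      0.2287
  solve Keq expr → x = 0.0696; check Q = 511.3
Then remove 0.03941 M of E.
Step 2:
                    C           G           E
  init           1.33    0.007605      0.1893
  Δ         -0.001263   -0.001263    0.001263
  eq            1.329    0.006343      0.1905
  solve Keq expr → x = 6.3131e-04; check Q = 511.3

x = 6.3131e-04 M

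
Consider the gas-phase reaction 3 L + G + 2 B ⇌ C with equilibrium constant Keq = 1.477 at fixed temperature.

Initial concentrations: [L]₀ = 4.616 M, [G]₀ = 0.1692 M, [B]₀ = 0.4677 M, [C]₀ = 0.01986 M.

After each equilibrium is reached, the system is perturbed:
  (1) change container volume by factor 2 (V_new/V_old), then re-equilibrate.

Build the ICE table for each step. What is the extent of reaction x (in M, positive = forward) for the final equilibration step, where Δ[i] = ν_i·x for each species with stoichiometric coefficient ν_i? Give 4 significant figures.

x = -0.04282 M

Q₀ = 0.005456 vs Keq = 1.477 ⇒ Q<K, forward
Step 1:
                    L           G           B           C
  init          4.616      0.1692      0.4677     0.01986
  Δ           -0.4024     -0.1341     -0.2683      0.1341
  eq            4.214     0.03505      0.1994       0.154
  solve Keq expr → x = 0.1341; check Q = 1.477
Then change container volume by factor 2 (V_new/V_old).
Step 2:
                    L           G           B           C
  init          2.107     0.01753      0.0997       0.077
  Δ            0.1284     0.04282     0.08563    -0.04282
  eq            2.235     0.06034      0.1853     0.03419
  solve Keq expr → x = -0.04282; check Q = 1.477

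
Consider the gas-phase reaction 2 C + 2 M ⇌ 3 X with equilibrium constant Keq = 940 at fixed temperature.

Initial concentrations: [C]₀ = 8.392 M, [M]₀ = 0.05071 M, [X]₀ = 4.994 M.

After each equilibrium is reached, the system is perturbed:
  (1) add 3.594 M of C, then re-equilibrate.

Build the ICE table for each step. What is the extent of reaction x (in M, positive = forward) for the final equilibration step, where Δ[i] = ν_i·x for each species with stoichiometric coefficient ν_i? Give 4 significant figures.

x = 0.006429 M

Q₀ = 687.7 vs Keq = 940 ⇒ Q<K, forward
Step 1:
                  C         M         X
  init        8.392   0.05071     4.994
  Δ       -0.007158 -0.007158   0.01074
  eq          8.385   0.04355     5.005
  solve Keq expr → x = 0.003579; check Q = 940
Then add 3.594 M of C.
Step 2:
                  C         M         X
  init        11.98   0.04355     5.005
  Δ        -0.01286  -0.01286   0.01929
  eq          11.97   0.03069     5.024
  solve Keq expr → x = 0.006429; check Q = 940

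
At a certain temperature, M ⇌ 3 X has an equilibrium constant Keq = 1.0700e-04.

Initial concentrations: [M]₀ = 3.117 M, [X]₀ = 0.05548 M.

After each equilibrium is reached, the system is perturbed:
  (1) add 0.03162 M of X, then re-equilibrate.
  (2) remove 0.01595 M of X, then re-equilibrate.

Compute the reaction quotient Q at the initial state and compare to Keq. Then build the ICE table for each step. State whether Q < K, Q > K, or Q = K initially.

Q₀ = 5.4786e-05; Q < K (proceeds forward)

Q₀ = 5.4786e-05 vs Keq = 1.0700e-04 ⇒ Q<K, forward
Step 1:
                    M           X
  init          3.117     0.05548
  Δ         -0.004612     0.01383
  eq            3.112     0.06931
  solve Keq expr → x = 0.004612; check Q = 1.0700e-04
Then add 0.03162 M of X.
Step 2:
                    M           X
  init          3.112      0.1009
  Δ           0.01051    -0.03154
  eq            3.123     0.06939
  solve Keq expr → x = -0.01051; check Q = 1.0700e-04
Then remove 0.01595 M of X.
Step 3:
                    M           X
  init          3.123     0.05344
  Δ         -0.005304     0.01591
  eq            3.118     0.06935
  solve Keq expr → x = 0.005304; check Q = 1.0700e-04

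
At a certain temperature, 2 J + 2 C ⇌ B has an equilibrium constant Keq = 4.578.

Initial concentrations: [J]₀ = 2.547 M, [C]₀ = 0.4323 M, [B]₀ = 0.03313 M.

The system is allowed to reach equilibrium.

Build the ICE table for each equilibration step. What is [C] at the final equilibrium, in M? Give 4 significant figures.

Q₀ = 0.02733 vs Keq = 4.578 ⇒ Q<K, forward
Step 1:
                  J         C         B
  init        2.547    0.4323   0.03313
  Δ         -0.3373   -0.3373    0.1686
  eq           2.21   0.09501    0.2018
  solve Keq expr → x = 0.1686; check Q = 4.578

[C]_eq = 0.09501 M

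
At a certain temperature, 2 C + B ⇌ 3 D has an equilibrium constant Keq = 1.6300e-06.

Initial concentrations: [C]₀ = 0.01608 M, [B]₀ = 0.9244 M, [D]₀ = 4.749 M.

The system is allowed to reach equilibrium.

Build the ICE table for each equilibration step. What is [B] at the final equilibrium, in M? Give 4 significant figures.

[B]_eq = 2.496 M

Q₀ = 4.4810e+05 vs Keq = 1.6300e-06 ⇒ Q>K, reverse
Step 1:
                    C           B           D
  Initial     0.01608      0.9244       4.749
  Change        3.143       1.572      -4.715
  Equil         3.159       2.496     0.03437
  solve Keq expr → x = -1.572; check Q = 1.6300e-06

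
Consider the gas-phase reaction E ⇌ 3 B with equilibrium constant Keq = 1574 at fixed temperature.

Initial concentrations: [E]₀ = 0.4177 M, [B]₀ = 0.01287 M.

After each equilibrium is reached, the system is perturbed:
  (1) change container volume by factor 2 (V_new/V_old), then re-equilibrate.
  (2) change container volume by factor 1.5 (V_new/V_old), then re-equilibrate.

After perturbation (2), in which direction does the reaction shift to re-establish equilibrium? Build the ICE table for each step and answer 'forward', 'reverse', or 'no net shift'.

Direction: forward

Q₀ = 5.1035e-06 vs Keq = 1574 ⇒ Q<K, forward
Step 1:
                   E          B
  init        0.4177    0.01287
  Δ          -0.4164      1.249
  eq        0.001277      1.262
  solve Keq expr → x = 0.4164; check Q = 1574
Then change container volume by factor 2 (V_new/V_old).
Step 2:
                   E          B
  init    6.3868e-04     0.6311
  Δ       -4.7792e-04   0.001434
  eq      1.6076e-04     0.6325
  solve Keq expr → x = 4.7792e-04; check Q = 1574
Then change container volume by factor 1.5 (V_new/V_old).
Step 3:
                   E          B
  init    1.0717e-04     0.4217
  Δ       -5.9481e-05 1.7844e-04
  eq      4.7694e-05     0.4218
  solve Keq expr → x = 5.9481e-05; check Q = 1574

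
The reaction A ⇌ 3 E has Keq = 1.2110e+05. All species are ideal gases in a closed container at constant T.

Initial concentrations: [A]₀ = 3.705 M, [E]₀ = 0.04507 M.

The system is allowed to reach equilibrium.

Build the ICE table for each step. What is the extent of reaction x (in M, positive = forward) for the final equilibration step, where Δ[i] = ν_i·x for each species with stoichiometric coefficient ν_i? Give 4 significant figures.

Q₀ = 2.4710e-05 vs Keq = 1.2110e+05 ⇒ Q<K, forward
Step 1:
                  A         E
  Initial     3.705   0.04507
  Change     -3.694     11.08
  Equil     0.01137     11.13
  solve Keq expr → x = 3.694; check Q = 1.2110e+05

x = 3.694 M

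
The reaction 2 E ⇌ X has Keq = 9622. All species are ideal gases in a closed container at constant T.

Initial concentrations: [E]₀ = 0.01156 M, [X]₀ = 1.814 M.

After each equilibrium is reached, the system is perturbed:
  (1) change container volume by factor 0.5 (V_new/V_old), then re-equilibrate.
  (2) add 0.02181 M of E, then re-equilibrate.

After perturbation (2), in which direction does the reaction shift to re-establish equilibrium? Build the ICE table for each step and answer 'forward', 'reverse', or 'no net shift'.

Q₀ = 1.3574e+04 vs Keq = 9622 ⇒ Q>K, reverse
Step 1:
                    E           X
  Initial     0.01156       1.814
  Change     0.002166   -0.001083
  Equil       0.01373       1.813
  solve Keq expr → x = -0.001083; check Q = 9622
Then change container volume by factor 0.5 (V_new/V_old).
Step 2:
                    E           X
  Initial     0.02745       3.626
  Change     -0.00803    0.004015
  Equil       0.01942        3.63
  solve Keq expr → x = 0.004015; check Q = 9622
Then add 0.02181 M of E.
Step 3:
                    E           X
  Initial     0.04123        3.63
  Change     -0.02178     0.01089
  Equil       0.01945       3.641
  solve Keq expr → x = 0.01089; check Q = 9622

Direction: forward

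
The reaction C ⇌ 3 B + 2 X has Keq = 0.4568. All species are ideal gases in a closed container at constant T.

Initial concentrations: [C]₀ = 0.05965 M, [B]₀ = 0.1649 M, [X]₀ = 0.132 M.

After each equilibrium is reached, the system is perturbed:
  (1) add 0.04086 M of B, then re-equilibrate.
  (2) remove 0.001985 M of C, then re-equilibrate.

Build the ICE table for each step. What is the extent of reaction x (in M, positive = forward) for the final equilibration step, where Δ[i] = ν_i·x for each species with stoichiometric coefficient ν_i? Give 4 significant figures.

Q₀ = 0.00131 vs Keq = 0.4568 ⇒ Q<K, forward
Step 1:
                   C          B          X
  init       0.05965     0.1649      0.132
  Δ         -0.05504     0.1651     0.1101
  eq        0.004611       0.33     0.2421
  solve Keq expr → x = 0.05504; check Q = 0.4568
Then add 0.04086 M of B.
Step 2:
                   C          B          X
  init      0.004611     0.3709     0.2421
  Δ         0.001534  -0.004602  -0.003068
  eq        0.006145     0.3663      0.239
  solve Keq expr → x = -0.001534; check Q = 0.4568
Then remove 0.001985 M of C.
Step 3:
                   C          B          X
  init       0.00416     0.3663      0.239
  Δ         0.001592  -0.004775  -0.003183
  eq        0.005752     0.3615     0.2358
  solve Keq expr → x = -0.001592; check Q = 0.4568

x = -0.001592 M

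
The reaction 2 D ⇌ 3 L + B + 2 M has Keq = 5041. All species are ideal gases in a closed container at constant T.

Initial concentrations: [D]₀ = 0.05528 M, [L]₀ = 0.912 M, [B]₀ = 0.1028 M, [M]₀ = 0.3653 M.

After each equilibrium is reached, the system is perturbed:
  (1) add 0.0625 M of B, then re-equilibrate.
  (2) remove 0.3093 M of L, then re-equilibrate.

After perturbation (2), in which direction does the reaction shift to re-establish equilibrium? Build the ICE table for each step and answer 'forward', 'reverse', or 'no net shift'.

Q₀ = 3.405 vs Keq = 5041 ⇒ Q<K, forward
Step 1:
                  D         L         B         M
  Initial   0.05528     0.912    0.1028    0.3653
  Change   -0.05319   0.07978   0.02659   0.05319
  Equil    0.002094    0.9918    0.1294    0.4185
  solve Keq expr → x = 0.02659; check Q = 5041
Then add 0.0625 M of B.
Step 2:
                  D         L         B         M
  Initial  0.002094    0.9918    0.1919    0.4185
  Change  4.4926e-04 -6.7390e-04 -2.2463e-04 -4.4926e-04
  Equil    0.002543    0.9911    0.1917     0.418
  solve Keq expr → x = -2.2463e-04; check Q = 5041
Then remove 0.3093 M of L.
Step 3:
                  D         L         B         M
  Initial  0.002543    0.6818    0.1917     0.418
  Change  -0.001081  0.001622 5.4060e-04  0.001081
  Equil    0.001462    0.6834    0.1922    0.4191
  solve Keq expr → x = 5.4060e-04; check Q = 5041

Direction: forward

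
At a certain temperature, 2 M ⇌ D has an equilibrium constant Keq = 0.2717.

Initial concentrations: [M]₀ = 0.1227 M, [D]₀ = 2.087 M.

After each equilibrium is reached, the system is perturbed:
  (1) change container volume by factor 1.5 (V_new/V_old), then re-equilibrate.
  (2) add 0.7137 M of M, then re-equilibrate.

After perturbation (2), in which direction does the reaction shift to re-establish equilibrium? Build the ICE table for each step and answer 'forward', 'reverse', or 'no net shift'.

Direction: forward

Q₀ = 138.6 vs Keq = 0.2717 ⇒ Q>K, reverse
Step 1:
                    M           D
  I            0.1227       2.087
  C             1.916     -0.9579
  E             2.039       1.129
  solve Keq expr → x = -0.9579; check Q = 0.2717
Then change container volume by factor 1.5 (V_new/V_old).
Step 2:
                    M           D
  I             1.359      0.7527
  C            0.1943    -0.09715
  E             1.553      0.6556
  solve Keq expr → x = -0.09715; check Q = 0.2717
Then add 0.7137 M of M.
Step 3:
                    M           D
  I             2.267      0.6556
  C           -0.4611      0.2306
  E             1.806      0.8861
  solve Keq expr → x = 0.2306; check Q = 0.2717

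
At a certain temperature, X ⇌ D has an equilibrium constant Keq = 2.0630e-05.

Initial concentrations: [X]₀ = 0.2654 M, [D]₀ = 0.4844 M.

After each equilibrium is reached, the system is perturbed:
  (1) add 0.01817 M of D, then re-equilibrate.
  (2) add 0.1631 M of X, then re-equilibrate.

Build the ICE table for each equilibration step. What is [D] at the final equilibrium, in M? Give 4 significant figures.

[D]_eq = 1.9208e-05 M

Q₀ = 1.825 vs Keq = 2.0630e-05 ⇒ Q>K, reverse
Step 1:
                    X           D
  I            0.2654      0.4844
  C            0.4844     -0.4844
  E            0.7498  1.5468e-05
  solve Keq expr → x = -0.4844; check Q = 2.0630e-05
Then add 0.01817 M of D.
Step 2:
                    X           D
  I            0.7498     0.01819
  C           0.01817    -0.01817
  E             0.768  1.5843e-05
  solve Keq expr → x = -0.01817; check Q = 2.0630e-05
Then add 0.1631 M of X.
Step 3:
                    X           D
  I            0.9311  1.5843e-05
  C       -3.3647e-06  3.3647e-06
  E            0.9311  1.9208e-05
  solve Keq expr → x = 3.3647e-06; check Q = 2.0630e-05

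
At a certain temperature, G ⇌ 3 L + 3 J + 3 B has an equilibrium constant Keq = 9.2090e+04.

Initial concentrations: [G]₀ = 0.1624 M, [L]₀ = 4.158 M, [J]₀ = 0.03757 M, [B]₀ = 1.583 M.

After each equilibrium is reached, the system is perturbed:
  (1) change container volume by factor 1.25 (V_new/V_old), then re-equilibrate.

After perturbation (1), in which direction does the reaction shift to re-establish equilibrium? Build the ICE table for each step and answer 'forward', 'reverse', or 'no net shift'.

Q₀ = 0.09312 vs Keq = 9.2090e+04 ⇒ Q<K, forward
Step 1:
                   G          L          J          B
  init        0.1624      4.158    0.03757      1.583
  Δ           -0.161     0.4831     0.4831     0.4831
  eq        0.001352      4.641     0.5207      2.066
  solve Keq expr → x = 0.161; check Q = 9.2090e+04
Then change container volume by factor 1.25 (V_new/V_old).
Step 2:
                   G          L          J          B
  init      0.001082      3.713     0.4166      1.653
  Δ       -8.9523e-04   0.002686   0.002686   0.002686
  eq      1.8629e-04      3.716     0.4193      1.656
  solve Keq expr → x = 8.9523e-04; check Q = 9.2090e+04

Direction: forward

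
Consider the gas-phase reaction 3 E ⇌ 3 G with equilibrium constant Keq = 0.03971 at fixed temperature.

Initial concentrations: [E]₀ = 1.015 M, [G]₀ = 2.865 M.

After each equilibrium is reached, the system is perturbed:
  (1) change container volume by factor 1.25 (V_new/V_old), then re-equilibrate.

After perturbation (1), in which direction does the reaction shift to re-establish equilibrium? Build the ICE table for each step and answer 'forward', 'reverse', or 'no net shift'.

Direction: no net shift

Q₀ = 22.49 vs Keq = 0.03971 ⇒ Q>K, reverse
Step 1:
                    E           G
  init          1.015       2.865
  Δ             1.878      -1.878
  eq            2.893       0.987
  solve Keq expr → x = -0.626; check Q = 0.03971
Then change container volume by factor 1.25 (V_new/V_old).
Step 2:
                    E           G
  init          2.314      0.7896
  Δ                 0           0
  eq            2.314      0.7896
  solve Keq expr → x = 0; check Q = 0.03971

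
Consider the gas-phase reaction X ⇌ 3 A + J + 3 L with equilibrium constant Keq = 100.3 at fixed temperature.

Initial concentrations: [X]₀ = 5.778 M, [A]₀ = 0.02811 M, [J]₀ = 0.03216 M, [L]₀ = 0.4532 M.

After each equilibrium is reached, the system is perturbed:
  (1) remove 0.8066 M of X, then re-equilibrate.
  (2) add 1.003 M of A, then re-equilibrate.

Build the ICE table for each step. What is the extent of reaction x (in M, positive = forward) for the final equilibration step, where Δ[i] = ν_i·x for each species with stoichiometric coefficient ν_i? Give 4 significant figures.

x = -0.1341 M

Q₀ = 1.1508e-08 vs Keq = 100.3 ⇒ Q<K, forward
Step 1:
                   X          A          J          L
  init         5.778    0.02811    0.03216     0.4532
  Δ          -0.8744      2.623     0.8744      2.623
  eq           4.904      2.651     0.9065      3.076
  solve Keq expr → x = 0.8744; check Q = 100.3
Then remove 0.8066 M of X.
Step 2:
                   X          A          J          L
  init         4.097      2.651     0.9065      3.076
  Δ          0.02316   -0.06948   -0.02316   -0.06948
  eq            4.12      2.582     0.8834      3.007
  solve Keq expr → x = -0.02316; check Q = 100.3
Then add 1.003 M of A.
Step 3:
                   X          A          J          L
  init          4.12      3.585     0.8834      3.007
  Δ           0.1341    -0.4023    -0.1341    -0.4023
  eq           4.254      3.182     0.7493      2.605
  solve Keq expr → x = -0.1341; check Q = 100.3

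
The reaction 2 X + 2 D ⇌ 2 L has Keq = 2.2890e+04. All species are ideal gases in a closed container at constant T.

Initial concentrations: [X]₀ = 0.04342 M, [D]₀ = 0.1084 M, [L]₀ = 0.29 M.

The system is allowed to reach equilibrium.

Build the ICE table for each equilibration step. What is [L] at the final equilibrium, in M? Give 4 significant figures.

[L]_eq = 0.3102 M

Q₀ = 3796 vs Keq = 2.2890e+04 ⇒ Q<K, forward
Step 1:
                    X           D           L
  init        0.04342      0.1084        0.29
  Δ          -0.02018    -0.02018     0.02018
  eq          0.02324     0.08822      0.3102
  solve Keq expr → x = 0.01009; check Q = 2.2890e+04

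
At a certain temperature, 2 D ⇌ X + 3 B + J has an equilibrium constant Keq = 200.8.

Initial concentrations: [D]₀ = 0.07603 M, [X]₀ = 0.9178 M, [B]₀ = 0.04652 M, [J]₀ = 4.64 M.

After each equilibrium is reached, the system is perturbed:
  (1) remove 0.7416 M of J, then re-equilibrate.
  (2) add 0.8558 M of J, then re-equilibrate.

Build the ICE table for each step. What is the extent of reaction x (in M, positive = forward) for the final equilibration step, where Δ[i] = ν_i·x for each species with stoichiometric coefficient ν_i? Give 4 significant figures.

Q₀ = 0.07417 vs Keq = 200.8 ⇒ Q<K, forward
Step 1:
                  D         X         B         J
  init      0.07603    0.9178   0.04652      4.64
  Δ        -0.06757   0.03378    0.1014   0.03378
  eq       0.008463    0.9516    0.1479     4.674
  solve Keq expr → x = 0.03378; check Q = 200.8
Then remove 0.7416 M of J.
Step 2:
                  D         X         B         J
  init     0.008463    0.9516    0.1479     3.932
  Δ       -6.2485e-04 3.1243e-04 9.3728e-04 3.1243e-04
  eq       0.007838    0.9519    0.1488     3.932
  solve Keq expr → x = 3.1243e-04; check Q = 200.8
Then add 0.8558 M of J.
Step 3:
                  D         X         B         J
  init     0.007838    0.9519    0.1488     4.788
  Δ       7.1555e-04 -3.5778e-04 -0.001073 -3.5778e-04
  eq       0.008553    0.9515    0.1477     4.788
  solve Keq expr → x = -3.5778e-04; check Q = 200.8

x = -3.5778e-04 M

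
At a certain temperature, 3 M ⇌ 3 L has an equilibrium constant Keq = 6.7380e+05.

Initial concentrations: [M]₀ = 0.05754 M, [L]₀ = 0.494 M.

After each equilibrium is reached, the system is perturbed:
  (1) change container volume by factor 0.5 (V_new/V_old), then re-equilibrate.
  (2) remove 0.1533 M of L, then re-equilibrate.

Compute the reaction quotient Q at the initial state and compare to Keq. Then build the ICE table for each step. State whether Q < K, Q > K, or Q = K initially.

Q₀ = 632.8; Q < K (proceeds forward)

Q₀ = 632.8 vs Keq = 6.7380e+05 ⇒ Q<K, forward
Step 1:
                    M           L
  init        0.05754       0.494
  Δ          -0.05132     0.05132
  eq          0.00622      0.5453
  solve Keq expr → x = 0.01711; check Q = 6.7380e+05
Then change container volume by factor 0.5 (V_new/V_old).
Step 2:
                    M           L
  init        0.01244       1.091
  Δ                 0           0
  eq          0.01244       1.091
  solve Keq expr → x = 0; check Q = 6.7380e+05
Then remove 0.1533 M of L.
Step 3:
                    M           L
  init        0.01244      0.9373
  Δ         -0.001729    0.001729
  eq          0.01071      0.9391
  solve Keq expr → x = 5.7630e-04; check Q = 6.7380e+05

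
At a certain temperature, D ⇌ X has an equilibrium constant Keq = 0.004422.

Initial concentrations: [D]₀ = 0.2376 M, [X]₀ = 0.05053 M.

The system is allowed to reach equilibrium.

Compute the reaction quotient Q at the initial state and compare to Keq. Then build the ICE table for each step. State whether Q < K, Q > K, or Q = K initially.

Q₀ = 0.2127; Q > K (proceeds reverse)

Q₀ = 0.2127 vs Keq = 0.004422 ⇒ Q>K, reverse
Step 1:
                  D         X
  Initial    0.2376   0.05053
  Change    0.04926  -0.04926
  Equil      0.2869  0.001269
  solve Keq expr → x = -0.04926; check Q = 0.004422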